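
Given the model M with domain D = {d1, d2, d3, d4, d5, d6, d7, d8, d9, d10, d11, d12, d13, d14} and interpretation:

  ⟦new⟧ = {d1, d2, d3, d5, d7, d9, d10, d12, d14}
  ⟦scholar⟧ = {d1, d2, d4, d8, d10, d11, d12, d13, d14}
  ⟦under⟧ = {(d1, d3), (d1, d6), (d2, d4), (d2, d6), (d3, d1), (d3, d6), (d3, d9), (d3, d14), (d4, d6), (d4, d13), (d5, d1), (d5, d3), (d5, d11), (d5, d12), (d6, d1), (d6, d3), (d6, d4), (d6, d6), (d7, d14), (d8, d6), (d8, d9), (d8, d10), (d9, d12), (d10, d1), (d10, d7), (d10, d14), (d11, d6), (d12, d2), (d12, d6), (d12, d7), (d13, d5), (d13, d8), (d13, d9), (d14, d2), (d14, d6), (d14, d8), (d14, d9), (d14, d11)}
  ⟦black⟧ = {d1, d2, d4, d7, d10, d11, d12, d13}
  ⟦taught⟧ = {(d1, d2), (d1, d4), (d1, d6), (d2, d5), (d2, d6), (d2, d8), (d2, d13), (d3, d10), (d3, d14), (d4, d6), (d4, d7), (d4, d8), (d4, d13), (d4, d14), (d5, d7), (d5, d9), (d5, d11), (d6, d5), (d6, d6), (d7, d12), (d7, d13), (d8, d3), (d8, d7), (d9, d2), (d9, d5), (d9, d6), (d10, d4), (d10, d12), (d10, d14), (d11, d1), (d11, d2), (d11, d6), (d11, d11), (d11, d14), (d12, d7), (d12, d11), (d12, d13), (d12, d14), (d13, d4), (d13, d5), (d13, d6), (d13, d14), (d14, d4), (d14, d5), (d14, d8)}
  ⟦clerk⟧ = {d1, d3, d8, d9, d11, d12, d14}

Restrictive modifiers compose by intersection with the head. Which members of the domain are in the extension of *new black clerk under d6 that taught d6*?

{d1}

⟦under d6⟧ = {x : ⟨x, d6⟩ ∈ ⟦under⟧} = {d1, d2, d3, d4, d6, d8, d11, d12, d14}
⟦that taught d6⟧ = {x : ⟨x, d6⟩ ∈ ⟦taught⟧} = {d1, d2, d4, d6, d9, d11, d13}
⟦clerk⟧ = {d1, d3, d8, d9, d11, d12, d14}
… ∩ ⟦under d6⟧ = {d1, d3, d8, d9, d11, d12, d14} ∩ {d1, d2, d3, d4, d6, d8, d11, d12, d14} = {d1, d3, d8, d11, d12, d14}
… ∩ ⟦that taught d6⟧ = {d1, d3, d8, d11, d12, d14} ∩ {d1, d2, d4, d6, d9, d11, d13} = {d1, d11}
… ∩ ⟦new⟧ = {d1, d11} ∩ {d1, d2, d3, d5, d7, d9, d10, d12, d14} = {d1}
… ∩ ⟦black⟧ = {d1} ∩ {d1, d2, d4, d7, d10, d11, d12, d13} = {d1}
So ⟦new black clerk under d6 that taught d6⟧ = {d1}.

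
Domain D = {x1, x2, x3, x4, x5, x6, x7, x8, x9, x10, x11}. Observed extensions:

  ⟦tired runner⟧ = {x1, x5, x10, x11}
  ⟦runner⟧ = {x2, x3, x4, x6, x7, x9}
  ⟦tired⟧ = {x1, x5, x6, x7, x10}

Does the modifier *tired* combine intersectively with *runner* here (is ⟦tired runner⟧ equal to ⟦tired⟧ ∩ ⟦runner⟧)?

no

⟦tired⟧ ∩ ⟦runner⟧ = {x1, x5, x6, x7, x10} ∩ {x2, x3, x4, x6, x7, x9} = {x6, x7}
Observed ⟦tired runner⟧ = {x1, x5, x10, x11}.
These differ, so the modifier is not intersective in this model.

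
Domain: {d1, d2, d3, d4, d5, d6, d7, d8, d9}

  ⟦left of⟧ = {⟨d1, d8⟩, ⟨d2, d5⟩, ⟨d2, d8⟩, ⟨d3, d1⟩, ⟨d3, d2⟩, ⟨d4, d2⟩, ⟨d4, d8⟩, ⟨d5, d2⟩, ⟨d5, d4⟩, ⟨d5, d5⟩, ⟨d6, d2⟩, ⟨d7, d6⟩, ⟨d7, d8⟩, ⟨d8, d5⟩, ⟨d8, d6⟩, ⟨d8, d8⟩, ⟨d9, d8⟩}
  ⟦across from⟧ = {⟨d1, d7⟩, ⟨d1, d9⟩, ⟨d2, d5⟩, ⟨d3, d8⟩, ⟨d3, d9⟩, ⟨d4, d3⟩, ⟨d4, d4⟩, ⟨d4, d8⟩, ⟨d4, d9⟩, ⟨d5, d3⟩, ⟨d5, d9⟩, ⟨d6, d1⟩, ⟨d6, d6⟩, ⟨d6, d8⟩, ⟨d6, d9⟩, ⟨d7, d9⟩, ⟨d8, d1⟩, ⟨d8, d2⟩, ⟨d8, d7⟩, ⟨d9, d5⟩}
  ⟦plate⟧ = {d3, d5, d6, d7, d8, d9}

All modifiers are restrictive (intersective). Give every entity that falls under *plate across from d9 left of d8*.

{d7}

⟦across from d9⟧ = {x : ⟨x, d9⟩ ∈ ⟦across from⟧} = {d1, d3, d4, d5, d6, d7}
⟦left of d8⟧ = {x : ⟨x, d8⟩ ∈ ⟦left of⟧} = {d1, d2, d4, d7, d8, d9}
⟦plate⟧ = {d3, d5, d6, d7, d8, d9}
… ∩ ⟦across from d9⟧ = {d3, d5, d6, d7, d8, d9} ∩ {d1, d3, d4, d5, d6, d7} = {d3, d5, d6, d7}
… ∩ ⟦left of d8⟧ = {d3, d5, d6, d7} ∩ {d1, d2, d4, d7, d8, d9} = {d7}
So ⟦plate across from d9 left of d8⟧ = {d7}.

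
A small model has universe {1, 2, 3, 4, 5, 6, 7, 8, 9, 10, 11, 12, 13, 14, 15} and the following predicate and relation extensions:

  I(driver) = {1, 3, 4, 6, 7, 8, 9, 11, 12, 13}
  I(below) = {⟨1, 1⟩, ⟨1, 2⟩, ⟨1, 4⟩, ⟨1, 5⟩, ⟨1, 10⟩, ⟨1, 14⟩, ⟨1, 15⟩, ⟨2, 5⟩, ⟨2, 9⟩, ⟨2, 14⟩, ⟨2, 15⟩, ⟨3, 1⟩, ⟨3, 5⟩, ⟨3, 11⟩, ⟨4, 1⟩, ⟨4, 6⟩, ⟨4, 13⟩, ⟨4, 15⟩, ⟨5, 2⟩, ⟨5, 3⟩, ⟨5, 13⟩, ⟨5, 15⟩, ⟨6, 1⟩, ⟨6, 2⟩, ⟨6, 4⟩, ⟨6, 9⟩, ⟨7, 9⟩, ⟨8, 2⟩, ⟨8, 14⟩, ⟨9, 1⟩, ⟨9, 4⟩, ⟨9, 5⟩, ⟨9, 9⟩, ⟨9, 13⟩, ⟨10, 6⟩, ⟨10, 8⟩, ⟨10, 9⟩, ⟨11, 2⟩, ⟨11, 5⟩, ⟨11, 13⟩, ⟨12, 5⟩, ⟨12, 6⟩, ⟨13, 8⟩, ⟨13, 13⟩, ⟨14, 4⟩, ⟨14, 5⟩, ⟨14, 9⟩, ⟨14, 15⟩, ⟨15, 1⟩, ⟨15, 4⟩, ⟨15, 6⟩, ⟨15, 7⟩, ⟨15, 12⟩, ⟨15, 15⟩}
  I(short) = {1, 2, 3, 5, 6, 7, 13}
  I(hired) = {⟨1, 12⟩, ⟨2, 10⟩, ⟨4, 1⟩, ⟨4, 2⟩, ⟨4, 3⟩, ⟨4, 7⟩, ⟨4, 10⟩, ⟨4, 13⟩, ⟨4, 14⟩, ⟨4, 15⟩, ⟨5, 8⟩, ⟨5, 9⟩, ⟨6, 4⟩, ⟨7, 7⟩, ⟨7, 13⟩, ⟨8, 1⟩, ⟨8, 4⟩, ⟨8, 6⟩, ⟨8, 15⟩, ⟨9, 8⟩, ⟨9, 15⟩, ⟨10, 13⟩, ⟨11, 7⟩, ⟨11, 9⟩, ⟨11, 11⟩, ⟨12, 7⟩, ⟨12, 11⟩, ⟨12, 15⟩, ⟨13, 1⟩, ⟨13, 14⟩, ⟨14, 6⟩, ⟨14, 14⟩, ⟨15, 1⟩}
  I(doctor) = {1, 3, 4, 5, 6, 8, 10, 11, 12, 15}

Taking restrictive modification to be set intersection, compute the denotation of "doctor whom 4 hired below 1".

{1, 3, 15}

⟦whom 4 hired⟧ = {x : ⟨4, x⟩ ∈ ⟦hired⟧} = {1, 2, 3, 7, 10, 13, 14, 15}
⟦below 1⟧ = {x : ⟨x, 1⟩ ∈ ⟦below⟧} = {1, 3, 4, 6, 9, 15}
⟦doctor⟧ = {1, 3, 4, 5, 6, 8, 10, 11, 12, 15}
… ∩ ⟦whom 4 hired⟧ = {1, 3, 4, 5, 6, 8, 10, 11, 12, 15} ∩ {1, 2, 3, 7, 10, 13, 14, 15} = {1, 3, 10, 15}
… ∩ ⟦below 1⟧ = {1, 3, 10, 15} ∩ {1, 3, 4, 6, 9, 15} = {1, 3, 15}
So ⟦doctor whom 4 hired below 1⟧ = {1, 3, 15}.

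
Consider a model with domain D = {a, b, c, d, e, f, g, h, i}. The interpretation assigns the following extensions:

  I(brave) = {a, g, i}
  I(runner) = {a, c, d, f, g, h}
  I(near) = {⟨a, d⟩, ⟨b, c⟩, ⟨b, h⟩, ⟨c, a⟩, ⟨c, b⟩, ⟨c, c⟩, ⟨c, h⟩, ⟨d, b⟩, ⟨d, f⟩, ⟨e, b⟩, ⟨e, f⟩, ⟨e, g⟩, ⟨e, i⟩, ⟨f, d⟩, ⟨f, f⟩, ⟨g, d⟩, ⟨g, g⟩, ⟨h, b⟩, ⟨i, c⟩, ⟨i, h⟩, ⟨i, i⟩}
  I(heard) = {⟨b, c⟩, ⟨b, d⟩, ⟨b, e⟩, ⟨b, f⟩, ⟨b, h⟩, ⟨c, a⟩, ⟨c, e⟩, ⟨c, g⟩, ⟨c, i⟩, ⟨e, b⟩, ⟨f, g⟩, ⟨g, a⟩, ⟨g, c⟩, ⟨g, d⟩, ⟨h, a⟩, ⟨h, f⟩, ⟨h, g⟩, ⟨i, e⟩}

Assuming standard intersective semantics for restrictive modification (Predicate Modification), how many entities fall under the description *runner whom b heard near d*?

1

⟦whom b heard⟧ = {x : ⟨b, x⟩ ∈ ⟦heard⟧} = {c, d, e, f, h}
⟦near d⟧ = {x : ⟨x, d⟩ ∈ ⟦near⟧} = {a, f, g}
⟦runner⟧ = {a, c, d, f, g, h}
… ∩ ⟦whom b heard⟧ = {a, c, d, f, g, h} ∩ {c, d, e, f, h} = {c, d, f, h}
… ∩ ⟦near d⟧ = {c, d, f, h} ∩ {a, f, g} = {f}
⟦runner whom b heard near d⟧ = {f}, so the cardinality is 1.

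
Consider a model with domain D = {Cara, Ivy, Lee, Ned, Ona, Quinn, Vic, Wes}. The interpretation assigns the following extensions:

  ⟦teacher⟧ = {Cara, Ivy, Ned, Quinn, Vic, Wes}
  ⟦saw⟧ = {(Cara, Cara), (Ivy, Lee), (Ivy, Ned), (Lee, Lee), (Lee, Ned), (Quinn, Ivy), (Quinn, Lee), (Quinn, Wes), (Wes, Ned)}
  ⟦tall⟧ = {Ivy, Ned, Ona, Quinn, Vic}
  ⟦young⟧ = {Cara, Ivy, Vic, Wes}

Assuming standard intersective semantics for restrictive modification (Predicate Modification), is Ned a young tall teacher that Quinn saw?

⟦that Quinn saw⟧ = {x : ⟨Quinn, x⟩ ∈ ⟦saw⟧} = {Ivy, Lee, Wes}
⟦teacher⟧ = {Cara, Ivy, Ned, Quinn, Vic, Wes}
… ∩ ⟦that Quinn saw⟧ = {Cara, Ivy, Ned, Quinn, Vic, Wes} ∩ {Ivy, Lee, Wes} = {Ivy, Wes}
… ∩ ⟦young⟧ = {Ivy, Wes} ∩ {Cara, Ivy, Vic, Wes} = {Ivy, Wes}
… ∩ ⟦tall⟧ = {Ivy, Wes} ∩ {Ivy, Ned, Ona, Quinn, Vic} = {Ivy}
⟦young tall teacher that Quinn saw⟧ = {Ivy}; Ned ∉ this set.

no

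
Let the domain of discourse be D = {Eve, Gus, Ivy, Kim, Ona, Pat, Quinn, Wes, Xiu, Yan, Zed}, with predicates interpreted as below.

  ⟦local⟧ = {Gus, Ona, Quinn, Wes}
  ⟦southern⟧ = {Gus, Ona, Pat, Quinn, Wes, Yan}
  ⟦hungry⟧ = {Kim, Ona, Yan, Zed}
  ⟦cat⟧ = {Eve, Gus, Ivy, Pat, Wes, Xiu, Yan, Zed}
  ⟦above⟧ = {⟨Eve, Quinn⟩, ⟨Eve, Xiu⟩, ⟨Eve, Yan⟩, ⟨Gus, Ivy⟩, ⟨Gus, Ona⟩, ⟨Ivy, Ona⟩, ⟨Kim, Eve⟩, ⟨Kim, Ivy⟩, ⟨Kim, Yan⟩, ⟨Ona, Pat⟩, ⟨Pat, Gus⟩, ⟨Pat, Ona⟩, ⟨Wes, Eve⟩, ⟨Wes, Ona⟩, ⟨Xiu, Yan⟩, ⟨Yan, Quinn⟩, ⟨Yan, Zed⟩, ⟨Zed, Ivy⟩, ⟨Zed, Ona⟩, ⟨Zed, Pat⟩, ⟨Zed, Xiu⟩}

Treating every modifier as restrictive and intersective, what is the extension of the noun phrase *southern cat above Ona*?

⟦above Ona⟧ = {x : ⟨x, Ona⟩ ∈ ⟦above⟧} = {Gus, Ivy, Pat, Wes, Zed}
⟦cat⟧ = {Eve, Gus, Ivy, Pat, Wes, Xiu, Yan, Zed}
… ∩ ⟦above Ona⟧ = {Eve, Gus, Ivy, Pat, Wes, Xiu, Yan, Zed} ∩ {Gus, Ivy, Pat, Wes, Zed} = {Gus, Ivy, Pat, Wes, Zed}
… ∩ ⟦southern⟧ = {Gus, Ivy, Pat, Wes, Zed} ∩ {Gus, Ona, Pat, Quinn, Wes, Yan} = {Gus, Pat, Wes}
So ⟦southern cat above Ona⟧ = {Gus, Pat, Wes}.

{Gus, Pat, Wes}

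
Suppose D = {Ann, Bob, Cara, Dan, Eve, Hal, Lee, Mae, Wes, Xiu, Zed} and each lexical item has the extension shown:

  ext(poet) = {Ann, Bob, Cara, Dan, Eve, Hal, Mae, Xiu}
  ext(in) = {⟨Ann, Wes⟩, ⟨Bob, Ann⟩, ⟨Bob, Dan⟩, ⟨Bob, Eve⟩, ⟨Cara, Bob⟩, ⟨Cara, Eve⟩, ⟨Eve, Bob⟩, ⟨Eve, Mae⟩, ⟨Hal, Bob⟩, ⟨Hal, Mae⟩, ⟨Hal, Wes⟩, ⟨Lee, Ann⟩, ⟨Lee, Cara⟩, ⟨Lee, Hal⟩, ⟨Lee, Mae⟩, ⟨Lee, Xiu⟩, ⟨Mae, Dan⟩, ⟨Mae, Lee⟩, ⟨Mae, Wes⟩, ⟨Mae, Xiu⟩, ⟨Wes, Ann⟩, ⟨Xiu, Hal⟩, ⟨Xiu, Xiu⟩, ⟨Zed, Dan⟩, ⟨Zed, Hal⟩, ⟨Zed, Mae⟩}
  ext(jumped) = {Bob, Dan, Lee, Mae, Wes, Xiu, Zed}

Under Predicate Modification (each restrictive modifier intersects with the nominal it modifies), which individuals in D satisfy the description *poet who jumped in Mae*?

{ }

⟦who jumped⟧ = ⟦jumped⟧ = {Bob, Dan, Lee, Mae, Wes, Xiu, Zed}
⟦in Mae⟧ = {x : ⟨x, Mae⟩ ∈ ⟦in⟧} = {Eve, Hal, Lee, Zed}
⟦poet⟧ = {Ann, Bob, Cara, Dan, Eve, Hal, Mae, Xiu}
… ∩ ⟦who jumped⟧ = {Ann, Bob, Cara, Dan, Eve, Hal, Mae, Xiu} ∩ {Bob, Dan, Lee, Mae, Wes, Xiu, Zed} = {Bob, Dan, Mae, Xiu}
… ∩ ⟦in Mae⟧ = {Bob, Dan, Mae, Xiu} ∩ {Eve, Hal, Lee, Zed} = ∅
So ⟦poet who jumped in Mae⟧ = { }.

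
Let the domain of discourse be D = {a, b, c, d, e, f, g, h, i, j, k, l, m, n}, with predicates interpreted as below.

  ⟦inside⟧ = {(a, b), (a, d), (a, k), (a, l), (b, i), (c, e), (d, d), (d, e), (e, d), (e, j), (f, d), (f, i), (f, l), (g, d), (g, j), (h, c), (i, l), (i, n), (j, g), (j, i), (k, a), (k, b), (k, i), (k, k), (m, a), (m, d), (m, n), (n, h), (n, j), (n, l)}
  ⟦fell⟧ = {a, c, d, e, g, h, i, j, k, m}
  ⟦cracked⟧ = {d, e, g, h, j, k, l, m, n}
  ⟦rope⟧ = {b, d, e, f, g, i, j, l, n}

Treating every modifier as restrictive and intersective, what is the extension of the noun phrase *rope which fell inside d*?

⟦which fell⟧ = ⟦fell⟧ = {a, c, d, e, g, h, i, j, k, m}
⟦inside d⟧ = {x : ⟨x, d⟩ ∈ ⟦inside⟧} = {a, d, e, f, g, m}
⟦rope⟧ = {b, d, e, f, g, i, j, l, n}
… ∩ ⟦which fell⟧ = {b, d, e, f, g, i, j, l, n} ∩ {a, c, d, e, g, h, i, j, k, m} = {d, e, g, i, j}
… ∩ ⟦inside d⟧ = {d, e, g, i, j} ∩ {a, d, e, f, g, m} = {d, e, g}
So ⟦rope which fell inside d⟧ = {d, e, g}.

{d, e, g}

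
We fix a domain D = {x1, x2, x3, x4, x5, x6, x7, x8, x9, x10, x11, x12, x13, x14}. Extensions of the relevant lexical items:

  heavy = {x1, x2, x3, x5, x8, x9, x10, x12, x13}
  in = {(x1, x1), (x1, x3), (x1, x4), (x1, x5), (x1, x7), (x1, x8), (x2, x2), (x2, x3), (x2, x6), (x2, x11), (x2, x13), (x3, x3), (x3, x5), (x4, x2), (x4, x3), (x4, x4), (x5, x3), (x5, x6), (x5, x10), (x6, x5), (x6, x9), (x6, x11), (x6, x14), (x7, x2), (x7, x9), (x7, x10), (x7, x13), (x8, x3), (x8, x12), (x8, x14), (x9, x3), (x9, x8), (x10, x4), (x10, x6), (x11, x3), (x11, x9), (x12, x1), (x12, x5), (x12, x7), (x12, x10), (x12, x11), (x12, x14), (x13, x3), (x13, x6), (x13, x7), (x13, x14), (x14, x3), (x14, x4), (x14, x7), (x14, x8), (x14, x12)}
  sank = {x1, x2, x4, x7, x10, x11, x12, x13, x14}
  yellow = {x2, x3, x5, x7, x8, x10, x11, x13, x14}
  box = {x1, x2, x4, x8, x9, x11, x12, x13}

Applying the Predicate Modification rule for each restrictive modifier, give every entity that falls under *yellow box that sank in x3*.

{x2, x11, x13}

⟦that sank⟧ = ⟦sank⟧ = {x1, x2, x4, x7, x10, x11, x12, x13, x14}
⟦in x3⟧ = {x : ⟨x, x3⟩ ∈ ⟦in⟧} = {x1, x2, x3, x4, x5, x8, x9, x11, x13, x14}
⟦box⟧ = {x1, x2, x4, x8, x9, x11, x12, x13}
… ∩ ⟦that sank⟧ = {x1, x2, x4, x8, x9, x11, x12, x13} ∩ {x1, x2, x4, x7, x10, x11, x12, x13, x14} = {x1, x2, x4, x11, x12, x13}
… ∩ ⟦in x3⟧ = {x1, x2, x4, x11, x12, x13} ∩ {x1, x2, x3, x4, x5, x8, x9, x11, x13, x14} = {x1, x2, x4, x11, x13}
… ∩ ⟦yellow⟧ = {x1, x2, x4, x11, x13} ∩ {x2, x3, x5, x7, x8, x10, x11, x13, x14} = {x2, x11, x13}
So ⟦yellow box that sank in x3⟧ = {x2, x11, x13}.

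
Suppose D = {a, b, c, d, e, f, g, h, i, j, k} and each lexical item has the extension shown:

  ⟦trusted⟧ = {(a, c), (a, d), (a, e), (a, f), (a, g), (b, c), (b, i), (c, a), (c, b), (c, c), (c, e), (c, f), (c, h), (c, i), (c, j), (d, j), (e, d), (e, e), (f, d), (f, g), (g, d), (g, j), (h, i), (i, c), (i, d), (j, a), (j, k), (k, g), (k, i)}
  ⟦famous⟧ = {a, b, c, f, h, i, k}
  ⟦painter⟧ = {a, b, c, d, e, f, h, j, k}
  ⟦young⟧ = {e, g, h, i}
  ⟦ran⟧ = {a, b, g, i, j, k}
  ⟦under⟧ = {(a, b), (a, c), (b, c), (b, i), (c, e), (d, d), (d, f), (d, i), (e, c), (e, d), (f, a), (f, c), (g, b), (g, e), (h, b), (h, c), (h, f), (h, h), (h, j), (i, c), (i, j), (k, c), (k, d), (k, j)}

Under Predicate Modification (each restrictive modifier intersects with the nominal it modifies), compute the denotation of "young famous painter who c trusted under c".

{h}

⟦who c trusted⟧ = {x : ⟨c, x⟩ ∈ ⟦trusted⟧} = {a, b, c, e, f, h, i, j}
⟦under c⟧ = {x : ⟨x, c⟩ ∈ ⟦under⟧} = {a, b, e, f, h, i, k}
⟦painter⟧ = {a, b, c, d, e, f, h, j, k}
… ∩ ⟦who c trusted⟧ = {a, b, c, d, e, f, h, j, k} ∩ {a, b, c, e, f, h, i, j} = {a, b, c, e, f, h, j}
… ∩ ⟦under c⟧ = {a, b, c, e, f, h, j} ∩ {a, b, e, f, h, i, k} = {a, b, e, f, h}
… ∩ ⟦young⟧ = {a, b, e, f, h} ∩ {e, g, h, i} = {e, h}
… ∩ ⟦famous⟧ = {e, h} ∩ {a, b, c, f, h, i, k} = {h}
So ⟦young famous painter who c trusted under c⟧ = {h}.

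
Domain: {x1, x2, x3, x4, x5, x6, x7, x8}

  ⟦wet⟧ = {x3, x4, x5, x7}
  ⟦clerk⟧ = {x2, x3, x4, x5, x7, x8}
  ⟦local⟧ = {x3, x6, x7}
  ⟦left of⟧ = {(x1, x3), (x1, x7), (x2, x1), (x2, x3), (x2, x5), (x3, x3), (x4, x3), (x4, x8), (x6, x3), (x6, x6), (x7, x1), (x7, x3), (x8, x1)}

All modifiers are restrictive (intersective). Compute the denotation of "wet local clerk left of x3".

{x3, x7}

⟦left of x3⟧ = {x : ⟨x, x3⟩ ∈ ⟦left of⟧} = {x1, x2, x3, x4, x6, x7}
⟦clerk⟧ = {x2, x3, x4, x5, x7, x8}
… ∩ ⟦left of x3⟧ = {x2, x3, x4, x5, x7, x8} ∩ {x1, x2, x3, x4, x6, x7} = {x2, x3, x4, x7}
… ∩ ⟦wet⟧ = {x2, x3, x4, x7} ∩ {x3, x4, x5, x7} = {x3, x4, x7}
… ∩ ⟦local⟧ = {x3, x4, x7} ∩ {x3, x6, x7} = {x3, x7}
So ⟦wet local clerk left of x3⟧ = {x3, x7}.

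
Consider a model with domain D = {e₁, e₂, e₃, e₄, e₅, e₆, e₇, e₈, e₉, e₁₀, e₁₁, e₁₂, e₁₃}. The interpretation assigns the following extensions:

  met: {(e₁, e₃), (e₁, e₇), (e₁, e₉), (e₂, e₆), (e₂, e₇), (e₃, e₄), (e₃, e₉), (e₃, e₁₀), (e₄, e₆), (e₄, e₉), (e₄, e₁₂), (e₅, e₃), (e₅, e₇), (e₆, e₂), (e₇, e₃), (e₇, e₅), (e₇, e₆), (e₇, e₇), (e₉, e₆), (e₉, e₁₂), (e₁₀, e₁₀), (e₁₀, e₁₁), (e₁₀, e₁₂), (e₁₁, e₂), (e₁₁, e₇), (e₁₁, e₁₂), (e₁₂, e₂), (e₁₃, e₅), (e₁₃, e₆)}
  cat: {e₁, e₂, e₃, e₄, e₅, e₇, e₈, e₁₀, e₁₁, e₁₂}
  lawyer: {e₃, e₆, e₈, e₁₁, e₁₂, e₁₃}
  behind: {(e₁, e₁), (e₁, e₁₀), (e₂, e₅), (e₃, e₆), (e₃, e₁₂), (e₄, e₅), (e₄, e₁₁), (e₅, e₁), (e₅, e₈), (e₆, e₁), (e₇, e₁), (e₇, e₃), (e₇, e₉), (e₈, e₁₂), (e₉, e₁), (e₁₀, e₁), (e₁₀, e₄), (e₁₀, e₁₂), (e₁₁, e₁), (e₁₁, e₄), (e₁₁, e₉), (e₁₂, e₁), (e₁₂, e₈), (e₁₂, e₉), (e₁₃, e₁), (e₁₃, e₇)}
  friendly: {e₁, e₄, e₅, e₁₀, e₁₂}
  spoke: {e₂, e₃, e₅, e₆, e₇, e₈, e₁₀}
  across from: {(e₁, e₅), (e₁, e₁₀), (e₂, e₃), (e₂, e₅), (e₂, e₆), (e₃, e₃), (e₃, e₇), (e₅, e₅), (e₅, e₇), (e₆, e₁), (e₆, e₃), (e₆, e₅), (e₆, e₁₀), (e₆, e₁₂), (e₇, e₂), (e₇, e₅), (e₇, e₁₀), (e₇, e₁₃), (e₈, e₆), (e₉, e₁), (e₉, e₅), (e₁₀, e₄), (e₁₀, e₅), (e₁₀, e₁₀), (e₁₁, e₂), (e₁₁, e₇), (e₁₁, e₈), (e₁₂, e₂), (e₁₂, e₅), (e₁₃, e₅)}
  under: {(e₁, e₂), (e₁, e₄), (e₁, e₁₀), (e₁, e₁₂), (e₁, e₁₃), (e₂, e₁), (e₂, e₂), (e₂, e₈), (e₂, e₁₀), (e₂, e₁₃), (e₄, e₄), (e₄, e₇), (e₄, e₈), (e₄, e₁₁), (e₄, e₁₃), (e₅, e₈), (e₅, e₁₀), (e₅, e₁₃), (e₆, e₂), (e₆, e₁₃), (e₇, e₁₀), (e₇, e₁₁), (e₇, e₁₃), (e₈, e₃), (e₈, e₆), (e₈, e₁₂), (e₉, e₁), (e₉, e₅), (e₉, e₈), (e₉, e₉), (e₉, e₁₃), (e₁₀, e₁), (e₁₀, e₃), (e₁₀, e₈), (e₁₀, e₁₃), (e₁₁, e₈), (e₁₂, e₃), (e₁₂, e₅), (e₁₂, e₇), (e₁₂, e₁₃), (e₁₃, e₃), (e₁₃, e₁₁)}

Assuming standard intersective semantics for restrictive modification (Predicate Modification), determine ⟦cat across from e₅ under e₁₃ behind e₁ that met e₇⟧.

{e₁, e₅, e₇}

⟦across from e₅⟧ = {x : ⟨x, e₅⟩ ∈ ⟦across from⟧} = {e₁, e₂, e₅, e₆, e₇, e₉, e₁₀, e₁₂, e₁₃}
⟦under e₁₃⟧ = {x : ⟨x, e₁₃⟩ ∈ ⟦under⟧} = {e₁, e₂, e₄, e₅, e₆, e₇, e₉, e₁₀, e₁₂}
⟦behind e₁⟧ = {x : ⟨x, e₁⟩ ∈ ⟦behind⟧} = {e₁, e₅, e₆, e₇, e₉, e₁₀, e₁₁, e₁₂, e₁₃}
⟦that met e₇⟧ = {x : ⟨x, e₇⟩ ∈ ⟦met⟧} = {e₁, e₂, e₅, e₇, e₁₁}
⟦cat⟧ = {e₁, e₂, e₃, e₄, e₅, e₇, e₈, e₁₀, e₁₁, e₁₂}
… ∩ ⟦across from e₅⟧ = {e₁, e₂, e₃, e₄, e₅, e₇, e₈, e₁₀, e₁₁, e₁₂} ∩ {e₁, e₂, e₅, e₆, e₇, e₉, e₁₀, e₁₂, e₁₃} = {e₁, e₂, e₅, e₇, e₁₀, e₁₂}
… ∩ ⟦under e₁₃⟧ = {e₁, e₂, e₅, e₇, e₁₀, e₁₂} ∩ {e₁, e₂, e₄, e₅, e₆, e₇, e₉, e₁₀, e₁₂} = {e₁, e₂, e₅, e₇, e₁₀, e₁₂}
… ∩ ⟦behind e₁⟧ = {e₁, e₂, e₅, e₇, e₁₀, e₁₂} ∩ {e₁, e₅, e₆, e₇, e₉, e₁₀, e₁₁, e₁₂, e₁₃} = {e₁, e₅, e₇, e₁₀, e₁₂}
… ∩ ⟦that met e₇⟧ = {e₁, e₅, e₇, e₁₀, e₁₂} ∩ {e₁, e₂, e₅, e₇, e₁₁} = {e₁, e₅, e₇}
So ⟦cat across from e₅ under e₁₃ behind e₁ that met e₇⟧ = {e₁, e₅, e₇}.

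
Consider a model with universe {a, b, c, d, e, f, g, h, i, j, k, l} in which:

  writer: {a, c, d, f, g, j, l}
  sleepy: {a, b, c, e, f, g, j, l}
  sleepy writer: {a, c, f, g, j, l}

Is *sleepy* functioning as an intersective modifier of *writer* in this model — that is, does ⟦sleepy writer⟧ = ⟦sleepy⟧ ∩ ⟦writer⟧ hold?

yes

⟦sleepy⟧ ∩ ⟦writer⟧ = {a, b, c, e, f, g, j, l} ∩ {a, c, d, f, g, j, l} = {a, c, f, g, j, l}
Observed ⟦sleepy writer⟧ = {a, c, f, g, j, l}.
These coincide, so the modifier is intersective here.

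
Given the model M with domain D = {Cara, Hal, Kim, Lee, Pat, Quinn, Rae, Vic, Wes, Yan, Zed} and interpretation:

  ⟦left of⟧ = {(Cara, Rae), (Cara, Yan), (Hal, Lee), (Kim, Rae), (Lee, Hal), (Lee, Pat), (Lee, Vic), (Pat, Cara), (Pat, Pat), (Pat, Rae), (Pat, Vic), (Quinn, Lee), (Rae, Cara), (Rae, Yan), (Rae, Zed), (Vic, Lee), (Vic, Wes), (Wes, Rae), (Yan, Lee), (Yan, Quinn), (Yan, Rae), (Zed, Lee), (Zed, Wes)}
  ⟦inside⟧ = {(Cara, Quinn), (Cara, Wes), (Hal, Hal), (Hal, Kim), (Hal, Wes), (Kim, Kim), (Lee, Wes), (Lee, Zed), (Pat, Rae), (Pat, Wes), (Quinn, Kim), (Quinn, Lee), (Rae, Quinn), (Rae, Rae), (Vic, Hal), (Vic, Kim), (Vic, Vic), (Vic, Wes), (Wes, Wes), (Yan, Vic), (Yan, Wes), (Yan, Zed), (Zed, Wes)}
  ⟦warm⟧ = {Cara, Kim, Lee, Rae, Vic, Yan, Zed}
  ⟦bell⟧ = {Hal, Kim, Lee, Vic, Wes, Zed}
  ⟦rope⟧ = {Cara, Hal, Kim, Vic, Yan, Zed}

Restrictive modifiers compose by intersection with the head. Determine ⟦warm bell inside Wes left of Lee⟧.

{Vic, Zed}

⟦inside Wes⟧ = {x : ⟨x, Wes⟩ ∈ ⟦inside⟧} = {Cara, Hal, Lee, Pat, Vic, Wes, Yan, Zed}
⟦left of Lee⟧ = {x : ⟨x, Lee⟩ ∈ ⟦left of⟧} = {Hal, Quinn, Vic, Yan, Zed}
⟦bell⟧ = {Hal, Kim, Lee, Vic, Wes, Zed}
… ∩ ⟦inside Wes⟧ = {Hal, Kim, Lee, Vic, Wes, Zed} ∩ {Cara, Hal, Lee, Pat, Vic, Wes, Yan, Zed} = {Hal, Lee, Vic, Wes, Zed}
… ∩ ⟦left of Lee⟧ = {Hal, Lee, Vic, Wes, Zed} ∩ {Hal, Quinn, Vic, Yan, Zed} = {Hal, Vic, Zed}
… ∩ ⟦warm⟧ = {Hal, Vic, Zed} ∩ {Cara, Kim, Lee, Rae, Vic, Yan, Zed} = {Vic, Zed}
So ⟦warm bell inside Wes left of Lee⟧ = {Vic, Zed}.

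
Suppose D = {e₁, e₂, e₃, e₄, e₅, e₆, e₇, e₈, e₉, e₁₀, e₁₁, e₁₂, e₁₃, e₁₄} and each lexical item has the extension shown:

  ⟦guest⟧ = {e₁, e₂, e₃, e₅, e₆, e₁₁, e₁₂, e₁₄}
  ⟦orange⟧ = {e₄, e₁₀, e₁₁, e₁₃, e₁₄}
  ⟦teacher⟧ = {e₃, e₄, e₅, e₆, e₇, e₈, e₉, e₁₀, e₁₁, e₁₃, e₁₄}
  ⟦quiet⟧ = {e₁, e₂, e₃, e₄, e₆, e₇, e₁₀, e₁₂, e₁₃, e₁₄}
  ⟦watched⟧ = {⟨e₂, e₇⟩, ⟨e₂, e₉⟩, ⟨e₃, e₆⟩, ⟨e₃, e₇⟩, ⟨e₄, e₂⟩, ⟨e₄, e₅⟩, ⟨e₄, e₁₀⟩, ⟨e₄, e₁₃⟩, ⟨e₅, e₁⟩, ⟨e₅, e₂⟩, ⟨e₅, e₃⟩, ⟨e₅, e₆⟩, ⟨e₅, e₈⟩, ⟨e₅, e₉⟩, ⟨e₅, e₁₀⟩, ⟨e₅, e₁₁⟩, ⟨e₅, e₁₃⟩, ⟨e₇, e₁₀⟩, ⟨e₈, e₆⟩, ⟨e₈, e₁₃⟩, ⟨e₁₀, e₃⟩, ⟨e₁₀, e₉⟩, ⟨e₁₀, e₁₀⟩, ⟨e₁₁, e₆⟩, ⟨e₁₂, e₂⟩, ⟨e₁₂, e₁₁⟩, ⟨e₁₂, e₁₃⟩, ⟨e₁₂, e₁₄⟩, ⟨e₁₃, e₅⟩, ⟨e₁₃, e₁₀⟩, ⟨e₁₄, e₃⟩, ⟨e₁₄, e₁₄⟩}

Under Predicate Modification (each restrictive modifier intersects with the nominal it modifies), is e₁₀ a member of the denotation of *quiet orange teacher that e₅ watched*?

⟦that e₅ watched⟧ = {x : ⟨e₅, x⟩ ∈ ⟦watched⟧} = {e₁, e₂, e₃, e₆, e₈, e₉, e₁₀, e₁₁, e₁₃}
⟦teacher⟧ = {e₃, e₄, e₅, e₆, e₇, e₈, e₉, e₁₀, e₁₁, e₁₃, e₁₄}
… ∩ ⟦that e₅ watched⟧ = {e₃, e₄, e₅, e₆, e₇, e₈, e₉, e₁₀, e₁₁, e₁₃, e₁₄} ∩ {e₁, e₂, e₃, e₆, e₈, e₉, e₁₀, e₁₁, e₁₃} = {e₃, e₆, e₈, e₉, e₁₀, e₁₁, e₁₃}
… ∩ ⟦quiet⟧ = {e₃, e₆, e₈, e₉, e₁₀, e₁₁, e₁₃} ∩ {e₁, e₂, e₃, e₄, e₆, e₇, e₁₀, e₁₂, e₁₃, e₁₄} = {e₃, e₆, e₁₀, e₁₃}
… ∩ ⟦orange⟧ = {e₃, e₆, e₁₀, e₁₃} ∩ {e₄, e₁₀, e₁₁, e₁₃, e₁₄} = {e₁₀, e₁₃}
⟦quiet orange teacher that e₅ watched⟧ = {e₁₀, e₁₃}; e₁₀ ∈ this set.

yes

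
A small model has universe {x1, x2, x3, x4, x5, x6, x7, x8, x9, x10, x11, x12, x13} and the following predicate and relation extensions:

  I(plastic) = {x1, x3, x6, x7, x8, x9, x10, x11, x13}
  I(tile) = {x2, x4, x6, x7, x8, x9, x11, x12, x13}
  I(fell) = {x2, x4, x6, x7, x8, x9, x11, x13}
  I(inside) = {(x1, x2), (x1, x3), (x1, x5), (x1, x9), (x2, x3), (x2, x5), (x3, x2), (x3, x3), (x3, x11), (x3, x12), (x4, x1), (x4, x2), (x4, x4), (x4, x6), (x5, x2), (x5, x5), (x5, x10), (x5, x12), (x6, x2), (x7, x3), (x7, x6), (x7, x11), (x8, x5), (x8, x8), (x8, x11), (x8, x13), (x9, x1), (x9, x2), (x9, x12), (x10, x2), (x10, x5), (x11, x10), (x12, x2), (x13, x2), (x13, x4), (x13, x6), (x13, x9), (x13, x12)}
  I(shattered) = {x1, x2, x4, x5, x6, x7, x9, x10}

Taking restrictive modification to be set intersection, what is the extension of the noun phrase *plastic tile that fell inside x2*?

⟦that fell⟧ = ⟦fell⟧ = {x2, x4, x6, x7, x8, x9, x11, x13}
⟦inside x2⟧ = {x : ⟨x, x2⟩ ∈ ⟦inside⟧} = {x1, x3, x4, x5, x6, x9, x10, x12, x13}
⟦tile⟧ = {x2, x4, x6, x7, x8, x9, x11, x12, x13}
… ∩ ⟦that fell⟧ = {x2, x4, x6, x7, x8, x9, x11, x12, x13} ∩ {x2, x4, x6, x7, x8, x9, x11, x13} = {x2, x4, x6, x7, x8, x9, x11, x13}
… ∩ ⟦inside x2⟧ = {x2, x4, x6, x7, x8, x9, x11, x13} ∩ {x1, x3, x4, x5, x6, x9, x10, x12, x13} = {x4, x6, x9, x13}
… ∩ ⟦plastic⟧ = {x4, x6, x9, x13} ∩ {x1, x3, x6, x7, x8, x9, x10, x11, x13} = {x6, x9, x13}
So ⟦plastic tile that fell inside x2⟧ = {x6, x9, x13}.

{x6, x9, x13}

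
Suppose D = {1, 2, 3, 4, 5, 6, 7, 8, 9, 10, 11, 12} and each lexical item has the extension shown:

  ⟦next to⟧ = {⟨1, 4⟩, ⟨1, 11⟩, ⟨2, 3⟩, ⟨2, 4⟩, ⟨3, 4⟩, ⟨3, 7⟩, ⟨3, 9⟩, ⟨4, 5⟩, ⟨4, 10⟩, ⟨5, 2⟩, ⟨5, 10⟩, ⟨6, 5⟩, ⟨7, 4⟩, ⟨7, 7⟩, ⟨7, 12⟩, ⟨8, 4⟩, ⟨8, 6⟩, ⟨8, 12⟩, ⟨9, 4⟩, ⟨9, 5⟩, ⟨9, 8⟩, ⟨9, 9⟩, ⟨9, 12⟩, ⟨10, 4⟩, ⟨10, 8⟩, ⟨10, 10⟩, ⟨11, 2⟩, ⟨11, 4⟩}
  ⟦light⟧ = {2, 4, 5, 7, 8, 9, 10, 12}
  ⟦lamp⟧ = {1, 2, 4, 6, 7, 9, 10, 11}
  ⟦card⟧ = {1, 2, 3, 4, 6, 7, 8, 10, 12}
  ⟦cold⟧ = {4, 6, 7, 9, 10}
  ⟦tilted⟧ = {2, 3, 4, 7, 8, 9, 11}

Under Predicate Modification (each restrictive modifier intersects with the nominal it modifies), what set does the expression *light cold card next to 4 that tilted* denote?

{7}

⟦next to 4⟧ = {x : ⟨x, 4⟩ ∈ ⟦next to⟧} = {1, 2, 3, 7, 8, 9, 10, 11}
⟦that tilted⟧ = ⟦tilted⟧ = {2, 3, 4, 7, 8, 9, 11}
⟦card⟧ = {1, 2, 3, 4, 6, 7, 8, 10, 12}
… ∩ ⟦next to 4⟧ = {1, 2, 3, 4, 6, 7, 8, 10, 12} ∩ {1, 2, 3, 7, 8, 9, 10, 11} = {1, 2, 3, 7, 8, 10}
… ∩ ⟦that tilted⟧ = {1, 2, 3, 7, 8, 10} ∩ {2, 3, 4, 7, 8, 9, 11} = {2, 3, 7, 8}
… ∩ ⟦light⟧ = {2, 3, 7, 8} ∩ {2, 4, 5, 7, 8, 9, 10, 12} = {2, 7, 8}
… ∩ ⟦cold⟧ = {2, 7, 8} ∩ {4, 6, 7, 9, 10} = {7}
So ⟦light cold card next to 4 that tilted⟧ = {7}.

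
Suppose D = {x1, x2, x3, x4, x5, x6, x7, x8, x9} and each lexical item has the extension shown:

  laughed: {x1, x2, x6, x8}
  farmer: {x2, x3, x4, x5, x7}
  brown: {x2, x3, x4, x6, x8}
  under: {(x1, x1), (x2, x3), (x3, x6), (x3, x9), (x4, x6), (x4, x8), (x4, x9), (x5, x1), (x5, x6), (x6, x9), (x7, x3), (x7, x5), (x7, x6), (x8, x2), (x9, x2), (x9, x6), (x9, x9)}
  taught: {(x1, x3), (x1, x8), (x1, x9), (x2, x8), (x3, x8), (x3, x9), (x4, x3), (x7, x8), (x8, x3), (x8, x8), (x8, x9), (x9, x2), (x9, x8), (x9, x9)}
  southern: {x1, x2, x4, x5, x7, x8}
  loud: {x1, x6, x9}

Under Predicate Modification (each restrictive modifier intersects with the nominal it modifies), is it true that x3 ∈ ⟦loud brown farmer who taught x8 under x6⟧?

no

⟦who taught x8⟧ = {x : ⟨x, x8⟩ ∈ ⟦taught⟧} = {x1, x2, x3, x7, x8, x9}
⟦under x6⟧ = {x : ⟨x, x6⟩ ∈ ⟦under⟧} = {x3, x4, x5, x7, x9}
⟦farmer⟧ = {x2, x3, x4, x5, x7}
… ∩ ⟦who taught x8⟧ = {x2, x3, x4, x5, x7} ∩ {x1, x2, x3, x7, x8, x9} = {x2, x3, x7}
… ∩ ⟦under x6⟧ = {x2, x3, x7} ∩ {x3, x4, x5, x7, x9} = {x3, x7}
… ∩ ⟦loud⟧ = {x3, x7} ∩ {x1, x6, x9} = ∅
… ∩ ⟦brown⟧ = ∅ ∩ {x2, x3, x4, x6, x8} = ∅
⟦loud brown farmer who taught x8 under x6⟧ = ∅; x3 ∉ this set.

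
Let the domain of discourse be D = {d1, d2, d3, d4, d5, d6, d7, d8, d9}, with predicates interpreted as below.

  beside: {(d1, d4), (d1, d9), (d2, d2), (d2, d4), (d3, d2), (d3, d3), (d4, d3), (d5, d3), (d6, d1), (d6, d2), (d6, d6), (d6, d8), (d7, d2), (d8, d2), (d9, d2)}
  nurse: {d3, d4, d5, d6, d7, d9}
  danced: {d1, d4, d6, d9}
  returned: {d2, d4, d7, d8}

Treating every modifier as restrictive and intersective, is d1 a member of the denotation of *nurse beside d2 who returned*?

⟦beside d2⟧ = {x : ⟨x, d2⟩ ∈ ⟦beside⟧} = {d2, d3, d6, d7, d8, d9}
⟦who returned⟧ = ⟦returned⟧ = {d2, d4, d7, d8}
⟦nurse⟧ = {d3, d4, d5, d6, d7, d9}
… ∩ ⟦beside d2⟧ = {d3, d4, d5, d6, d7, d9} ∩ {d2, d3, d6, d7, d8, d9} = {d3, d6, d7, d9}
… ∩ ⟦who returned⟧ = {d3, d6, d7, d9} ∩ {d2, d4, d7, d8} = {d7}
⟦nurse beside d2 who returned⟧ = {d7}; d1 ∉ this set.

no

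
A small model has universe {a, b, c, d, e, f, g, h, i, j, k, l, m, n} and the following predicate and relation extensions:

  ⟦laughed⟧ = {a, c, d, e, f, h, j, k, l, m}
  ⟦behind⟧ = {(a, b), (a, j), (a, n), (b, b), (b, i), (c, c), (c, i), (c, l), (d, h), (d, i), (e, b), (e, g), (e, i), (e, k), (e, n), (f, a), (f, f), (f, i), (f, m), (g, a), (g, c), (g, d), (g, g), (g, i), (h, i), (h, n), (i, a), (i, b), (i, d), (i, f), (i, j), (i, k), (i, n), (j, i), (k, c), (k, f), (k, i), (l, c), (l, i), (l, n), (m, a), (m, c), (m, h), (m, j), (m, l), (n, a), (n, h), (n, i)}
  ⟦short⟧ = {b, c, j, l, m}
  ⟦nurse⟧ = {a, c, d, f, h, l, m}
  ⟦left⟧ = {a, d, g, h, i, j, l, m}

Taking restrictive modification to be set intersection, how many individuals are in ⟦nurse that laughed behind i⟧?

⟦that laughed⟧ = ⟦laughed⟧ = {a, c, d, e, f, h, j, k, l, m}
⟦behind i⟧ = {x : ⟨x, i⟩ ∈ ⟦behind⟧} = {b, c, d, e, f, g, h, j, k, l, n}
⟦nurse⟧ = {a, c, d, f, h, l, m}
… ∩ ⟦that laughed⟧ = {a, c, d, f, h, l, m} ∩ {a, c, d, e, f, h, j, k, l, m} = {a, c, d, f, h, l, m}
… ∩ ⟦behind i⟧ = {a, c, d, f, h, l, m} ∩ {b, c, d, e, f, g, h, j, k, l, n} = {c, d, f, h, l}
⟦nurse that laughed behind i⟧ = {c, d, f, h, l}, so the cardinality is 5.

5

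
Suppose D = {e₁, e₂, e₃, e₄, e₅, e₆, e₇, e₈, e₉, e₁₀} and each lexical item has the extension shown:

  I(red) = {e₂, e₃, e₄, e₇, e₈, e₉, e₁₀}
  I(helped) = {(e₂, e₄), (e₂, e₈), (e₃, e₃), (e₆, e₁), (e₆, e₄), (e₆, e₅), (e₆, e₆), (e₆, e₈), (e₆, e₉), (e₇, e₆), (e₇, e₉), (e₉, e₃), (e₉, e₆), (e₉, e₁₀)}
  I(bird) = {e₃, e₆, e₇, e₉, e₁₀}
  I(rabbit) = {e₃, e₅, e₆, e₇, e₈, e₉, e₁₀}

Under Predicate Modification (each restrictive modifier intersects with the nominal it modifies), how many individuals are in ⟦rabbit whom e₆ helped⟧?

⟦whom e₆ helped⟧ = {x : ⟨e₆, x⟩ ∈ ⟦helped⟧} = {e₁, e₄, e₅, e₆, e₈, e₉}
⟦rabbit⟧ = {e₃, e₅, e₆, e₇, e₈, e₉, e₁₀}
… ∩ ⟦whom e₆ helped⟧ = {e₃, e₅, e₆, e₇, e₈, e₉, e₁₀} ∩ {e₁, e₄, e₅, e₆, e₈, e₉} = {e₅, e₆, e₈, e₉}
⟦rabbit whom e₆ helped⟧ = {e₅, e₆, e₈, e₉}, so the cardinality is 4.

4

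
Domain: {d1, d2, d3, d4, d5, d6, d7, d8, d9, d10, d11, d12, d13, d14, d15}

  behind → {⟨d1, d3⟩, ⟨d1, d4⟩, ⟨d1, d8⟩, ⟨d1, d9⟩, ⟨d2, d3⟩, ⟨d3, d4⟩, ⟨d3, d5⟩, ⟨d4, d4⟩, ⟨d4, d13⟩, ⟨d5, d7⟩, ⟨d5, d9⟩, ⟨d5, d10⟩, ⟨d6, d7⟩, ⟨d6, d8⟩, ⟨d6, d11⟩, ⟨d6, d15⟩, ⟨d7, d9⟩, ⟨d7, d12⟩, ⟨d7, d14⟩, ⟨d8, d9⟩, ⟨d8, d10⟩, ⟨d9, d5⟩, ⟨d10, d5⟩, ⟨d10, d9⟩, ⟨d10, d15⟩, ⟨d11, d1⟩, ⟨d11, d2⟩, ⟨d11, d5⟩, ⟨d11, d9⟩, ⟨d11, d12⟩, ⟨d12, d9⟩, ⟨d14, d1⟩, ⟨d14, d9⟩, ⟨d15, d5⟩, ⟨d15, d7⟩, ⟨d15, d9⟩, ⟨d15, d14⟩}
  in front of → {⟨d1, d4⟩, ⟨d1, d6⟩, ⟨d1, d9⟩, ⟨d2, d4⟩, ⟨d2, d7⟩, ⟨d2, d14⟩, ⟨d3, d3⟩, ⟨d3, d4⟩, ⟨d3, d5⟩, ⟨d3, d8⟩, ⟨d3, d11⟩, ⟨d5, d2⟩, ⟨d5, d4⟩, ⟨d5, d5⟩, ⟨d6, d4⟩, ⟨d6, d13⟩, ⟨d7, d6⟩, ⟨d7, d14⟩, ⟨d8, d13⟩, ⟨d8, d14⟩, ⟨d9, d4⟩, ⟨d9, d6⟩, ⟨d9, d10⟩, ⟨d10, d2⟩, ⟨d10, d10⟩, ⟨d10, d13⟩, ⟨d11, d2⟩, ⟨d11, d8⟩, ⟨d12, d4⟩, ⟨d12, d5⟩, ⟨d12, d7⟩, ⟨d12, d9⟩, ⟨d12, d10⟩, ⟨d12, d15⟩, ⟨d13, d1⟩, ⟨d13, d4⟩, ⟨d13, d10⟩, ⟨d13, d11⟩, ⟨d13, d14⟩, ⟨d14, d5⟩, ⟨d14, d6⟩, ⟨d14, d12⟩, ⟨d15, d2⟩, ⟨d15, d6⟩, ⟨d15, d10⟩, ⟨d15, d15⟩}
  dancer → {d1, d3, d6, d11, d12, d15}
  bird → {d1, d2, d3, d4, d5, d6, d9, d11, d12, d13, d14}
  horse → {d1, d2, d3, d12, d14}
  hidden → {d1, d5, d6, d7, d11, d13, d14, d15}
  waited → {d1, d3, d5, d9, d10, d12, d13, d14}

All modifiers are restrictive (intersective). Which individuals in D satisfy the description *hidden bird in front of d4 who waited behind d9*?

{d1, d5}

⟦in front of d4⟧ = {x : ⟨x, d4⟩ ∈ ⟦in front of⟧} = {d1, d2, d3, d5, d6, d9, d12, d13}
⟦who waited⟧ = ⟦waited⟧ = {d1, d3, d5, d9, d10, d12, d13, d14}
⟦behind d9⟧ = {x : ⟨x, d9⟩ ∈ ⟦behind⟧} = {d1, d5, d7, d8, d10, d11, d12, d14, d15}
⟦bird⟧ = {d1, d2, d3, d4, d5, d6, d9, d11, d12, d13, d14}
… ∩ ⟦in front of d4⟧ = {d1, d2, d3, d4, d5, d6, d9, d11, d12, d13, d14} ∩ {d1, d2, d3, d5, d6, d9, d12, d13} = {d1, d2, d3, d5, d6, d9, d12, d13}
… ∩ ⟦who waited⟧ = {d1, d2, d3, d5, d6, d9, d12, d13} ∩ {d1, d3, d5, d9, d10, d12, d13, d14} = {d1, d3, d5, d9, d12, d13}
… ∩ ⟦behind d9⟧ = {d1, d3, d5, d9, d12, d13} ∩ {d1, d5, d7, d8, d10, d11, d12, d14, d15} = {d1, d5, d12}
… ∩ ⟦hidden⟧ = {d1, d5, d12} ∩ {d1, d5, d6, d7, d11, d13, d14, d15} = {d1, d5}
So ⟦hidden bird in front of d4 who waited behind d9⟧ = {d1, d5}.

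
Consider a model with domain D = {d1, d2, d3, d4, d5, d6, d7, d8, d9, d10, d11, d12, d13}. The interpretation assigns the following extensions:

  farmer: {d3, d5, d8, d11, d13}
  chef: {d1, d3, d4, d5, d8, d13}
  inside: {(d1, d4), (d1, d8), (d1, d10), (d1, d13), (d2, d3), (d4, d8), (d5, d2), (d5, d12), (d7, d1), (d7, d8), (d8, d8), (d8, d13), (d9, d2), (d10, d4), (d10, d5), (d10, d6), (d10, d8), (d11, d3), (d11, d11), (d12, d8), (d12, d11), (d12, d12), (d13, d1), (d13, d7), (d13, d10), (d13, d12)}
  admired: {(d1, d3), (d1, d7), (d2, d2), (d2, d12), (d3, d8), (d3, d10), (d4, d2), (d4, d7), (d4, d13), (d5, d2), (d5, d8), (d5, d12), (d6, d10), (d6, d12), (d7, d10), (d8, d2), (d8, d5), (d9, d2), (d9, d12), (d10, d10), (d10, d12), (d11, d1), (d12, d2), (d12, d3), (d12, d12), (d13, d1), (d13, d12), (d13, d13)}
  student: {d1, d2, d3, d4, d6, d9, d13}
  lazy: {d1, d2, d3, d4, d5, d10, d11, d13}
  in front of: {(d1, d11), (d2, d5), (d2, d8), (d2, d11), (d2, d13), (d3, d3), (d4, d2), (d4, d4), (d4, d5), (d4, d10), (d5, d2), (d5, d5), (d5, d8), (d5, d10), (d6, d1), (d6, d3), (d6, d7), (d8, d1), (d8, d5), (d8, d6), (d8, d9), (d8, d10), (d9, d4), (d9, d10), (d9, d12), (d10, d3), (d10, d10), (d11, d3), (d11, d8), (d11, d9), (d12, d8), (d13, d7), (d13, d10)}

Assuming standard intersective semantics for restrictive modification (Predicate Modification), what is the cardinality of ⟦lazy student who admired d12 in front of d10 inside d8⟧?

0

⟦who admired d12⟧ = {x : ⟨x, d12⟩ ∈ ⟦admired⟧} = {d2, d5, d6, d9, d10, d12, d13}
⟦in front of d10⟧ = {x : ⟨x, d10⟩ ∈ ⟦in front of⟧} = {d4, d5, d8, d9, d10, d13}
⟦inside d8⟧ = {x : ⟨x, d8⟩ ∈ ⟦inside⟧} = {d1, d4, d7, d8, d10, d12}
⟦student⟧ = {d1, d2, d3, d4, d6, d9, d13}
… ∩ ⟦who admired d12⟧ = {d1, d2, d3, d4, d6, d9, d13} ∩ {d2, d5, d6, d9, d10, d12, d13} = {d2, d6, d9, d13}
… ∩ ⟦in front of d10⟧ = {d2, d6, d9, d13} ∩ {d4, d5, d8, d9, d10, d13} = {d9, d13}
… ∩ ⟦inside d8⟧ = {d9, d13} ∩ {d1, d4, d7, d8, d10, d12} = ∅
… ∩ ⟦lazy⟧ = ∅ ∩ {d1, d2, d3, d4, d5, d10, d11, d13} = ∅
⟦lazy student who admired d12 in front of d10 inside d8⟧ = ∅, so the cardinality is 0.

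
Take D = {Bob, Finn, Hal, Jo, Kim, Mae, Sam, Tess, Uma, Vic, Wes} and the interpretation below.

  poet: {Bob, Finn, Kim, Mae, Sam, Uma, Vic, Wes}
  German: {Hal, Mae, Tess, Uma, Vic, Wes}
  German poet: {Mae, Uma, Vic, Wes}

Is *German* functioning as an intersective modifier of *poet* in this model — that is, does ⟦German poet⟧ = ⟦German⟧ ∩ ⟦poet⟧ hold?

⟦German⟧ ∩ ⟦poet⟧ = {Hal, Mae, Tess, Uma, Vic, Wes} ∩ {Bob, Finn, Kim, Mae, Sam, Uma, Vic, Wes} = {Mae, Uma, Vic, Wes}
Observed ⟦German poet⟧ = {Mae, Uma, Vic, Wes}.
These coincide, so the modifier is intersective here.

yes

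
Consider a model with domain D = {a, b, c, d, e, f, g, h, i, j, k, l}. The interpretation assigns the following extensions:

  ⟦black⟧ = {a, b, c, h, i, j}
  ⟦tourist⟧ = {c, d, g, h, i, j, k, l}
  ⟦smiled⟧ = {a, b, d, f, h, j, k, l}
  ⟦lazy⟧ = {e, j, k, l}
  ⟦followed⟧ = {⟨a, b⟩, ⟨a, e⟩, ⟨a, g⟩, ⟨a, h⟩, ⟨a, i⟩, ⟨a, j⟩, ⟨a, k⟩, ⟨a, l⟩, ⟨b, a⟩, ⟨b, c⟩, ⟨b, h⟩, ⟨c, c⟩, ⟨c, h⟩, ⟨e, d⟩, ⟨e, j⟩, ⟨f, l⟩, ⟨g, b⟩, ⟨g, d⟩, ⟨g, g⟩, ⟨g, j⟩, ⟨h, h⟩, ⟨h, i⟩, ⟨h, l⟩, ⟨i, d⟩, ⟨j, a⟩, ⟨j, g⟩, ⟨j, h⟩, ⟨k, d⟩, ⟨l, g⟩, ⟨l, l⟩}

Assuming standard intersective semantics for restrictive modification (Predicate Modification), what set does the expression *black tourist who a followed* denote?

⟦who a followed⟧ = {x : ⟨a, x⟩ ∈ ⟦followed⟧} = {b, e, g, h, i, j, k, l}
⟦tourist⟧ = {c, d, g, h, i, j, k, l}
… ∩ ⟦who a followed⟧ = {c, d, g, h, i, j, k, l} ∩ {b, e, g, h, i, j, k, l} = {g, h, i, j, k, l}
… ∩ ⟦black⟧ = {g, h, i, j, k, l} ∩ {a, b, c, h, i, j} = {h, i, j}
So ⟦black tourist who a followed⟧ = {h, i, j}.

{h, i, j}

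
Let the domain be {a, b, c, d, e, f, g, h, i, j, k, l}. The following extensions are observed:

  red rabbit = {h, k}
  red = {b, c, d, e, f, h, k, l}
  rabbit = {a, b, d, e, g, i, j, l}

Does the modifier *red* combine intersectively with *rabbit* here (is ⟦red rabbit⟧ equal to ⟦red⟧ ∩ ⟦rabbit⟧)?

no

⟦red⟧ ∩ ⟦rabbit⟧ = {b, c, d, e, f, h, k, l} ∩ {a, b, d, e, g, i, j, l} = {b, d, e, l}
Observed ⟦red rabbit⟧ = {h, k}.
These differ, so the modifier is not intersective in this model.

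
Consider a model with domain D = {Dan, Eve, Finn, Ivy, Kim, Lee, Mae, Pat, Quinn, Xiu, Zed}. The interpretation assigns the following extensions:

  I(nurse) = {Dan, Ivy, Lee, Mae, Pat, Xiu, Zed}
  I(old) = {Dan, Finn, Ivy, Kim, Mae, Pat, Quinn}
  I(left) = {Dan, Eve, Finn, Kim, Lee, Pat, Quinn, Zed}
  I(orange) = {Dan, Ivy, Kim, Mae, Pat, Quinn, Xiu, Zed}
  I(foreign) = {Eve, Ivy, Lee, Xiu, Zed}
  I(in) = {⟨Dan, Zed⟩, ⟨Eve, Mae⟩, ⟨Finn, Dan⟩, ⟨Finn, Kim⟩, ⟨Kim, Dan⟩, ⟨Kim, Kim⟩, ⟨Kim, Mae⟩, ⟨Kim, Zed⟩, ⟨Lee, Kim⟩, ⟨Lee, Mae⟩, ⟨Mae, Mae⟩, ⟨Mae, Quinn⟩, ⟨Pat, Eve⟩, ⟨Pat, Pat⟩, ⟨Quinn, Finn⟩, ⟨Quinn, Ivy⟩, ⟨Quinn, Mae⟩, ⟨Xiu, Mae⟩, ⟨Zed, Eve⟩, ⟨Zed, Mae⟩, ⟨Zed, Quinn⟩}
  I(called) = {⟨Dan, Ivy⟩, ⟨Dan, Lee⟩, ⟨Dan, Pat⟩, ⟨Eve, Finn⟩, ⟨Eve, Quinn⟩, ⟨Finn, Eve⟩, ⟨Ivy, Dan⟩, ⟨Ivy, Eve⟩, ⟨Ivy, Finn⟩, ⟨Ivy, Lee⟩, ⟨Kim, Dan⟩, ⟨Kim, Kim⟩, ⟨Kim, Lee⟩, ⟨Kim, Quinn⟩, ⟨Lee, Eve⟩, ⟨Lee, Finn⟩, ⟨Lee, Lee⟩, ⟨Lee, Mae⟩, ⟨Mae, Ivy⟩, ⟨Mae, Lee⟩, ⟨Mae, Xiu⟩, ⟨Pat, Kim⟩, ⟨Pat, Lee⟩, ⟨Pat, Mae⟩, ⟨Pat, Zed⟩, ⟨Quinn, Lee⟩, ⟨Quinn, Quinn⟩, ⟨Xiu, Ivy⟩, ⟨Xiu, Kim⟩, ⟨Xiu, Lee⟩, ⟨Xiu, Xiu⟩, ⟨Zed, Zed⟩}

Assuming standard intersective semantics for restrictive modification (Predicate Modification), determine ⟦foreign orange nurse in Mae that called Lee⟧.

{Xiu}

⟦in Mae⟧ = {x : ⟨x, Mae⟩ ∈ ⟦in⟧} = {Eve, Kim, Lee, Mae, Quinn, Xiu, Zed}
⟦that called Lee⟧ = {x : ⟨x, Lee⟩ ∈ ⟦called⟧} = {Dan, Ivy, Kim, Lee, Mae, Pat, Quinn, Xiu}
⟦nurse⟧ = {Dan, Ivy, Lee, Mae, Pat, Xiu, Zed}
… ∩ ⟦in Mae⟧ = {Dan, Ivy, Lee, Mae, Pat, Xiu, Zed} ∩ {Eve, Kim, Lee, Mae, Quinn, Xiu, Zed} = {Lee, Mae, Xiu, Zed}
… ∩ ⟦that called Lee⟧ = {Lee, Mae, Xiu, Zed} ∩ {Dan, Ivy, Kim, Lee, Mae, Pat, Quinn, Xiu} = {Lee, Mae, Xiu}
… ∩ ⟦foreign⟧ = {Lee, Mae, Xiu} ∩ {Eve, Ivy, Lee, Xiu, Zed} = {Lee, Xiu}
… ∩ ⟦orange⟧ = {Lee, Xiu} ∩ {Dan, Ivy, Kim, Mae, Pat, Quinn, Xiu, Zed} = {Xiu}
So ⟦foreign orange nurse in Mae that called Lee⟧ = {Xiu}.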